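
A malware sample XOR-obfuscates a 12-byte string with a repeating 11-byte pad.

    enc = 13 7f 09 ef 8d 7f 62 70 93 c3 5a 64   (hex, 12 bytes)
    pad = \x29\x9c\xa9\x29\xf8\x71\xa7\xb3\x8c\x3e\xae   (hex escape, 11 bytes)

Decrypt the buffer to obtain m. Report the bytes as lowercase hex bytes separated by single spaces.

The 11-byte key repeats, so the effective keystream is 29 9c a9 29 f8 71 a7 b3 8c 3e ae 29.
byte 0: 13 xor 29 = 3a
byte 1: 7f xor 9c = e3
byte 2: 09 xor a9 = a0
byte 3: ef xor 29 = c6
byte 4: 8d xor f8 = 75
byte 5: 7f xor 71 = 0e
byte 6: 62 xor a7 = c5
byte 7: 70 xor b3 = c3
byte 8: 93 xor 8c = 1f
byte 9: c3 xor 3e = fd
byte 10: 5a xor ae = f4
byte 11: 64 xor 29 = 4d

3a e3 a0 c6 75 0e c5 c3 1f fd f4 4d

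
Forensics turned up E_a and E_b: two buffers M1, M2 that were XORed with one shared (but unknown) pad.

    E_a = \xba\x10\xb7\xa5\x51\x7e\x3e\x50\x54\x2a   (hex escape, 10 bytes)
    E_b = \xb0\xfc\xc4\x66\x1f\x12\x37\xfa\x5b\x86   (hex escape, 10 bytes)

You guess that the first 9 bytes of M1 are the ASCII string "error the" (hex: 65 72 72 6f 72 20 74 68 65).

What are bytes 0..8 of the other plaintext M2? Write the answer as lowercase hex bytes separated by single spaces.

First, E_a ⊕ E_b = (M1 ⊕ K) ⊕ (M2 ⊕ K) = M1 ⊕ M2, so the key drops out. Then M2 = (M1 ⊕ M2) ⊕ M1 over the first 9 bytes.
byte 0: (ba ^ b0) ^ 65 = 0a ^ 65 = 6f
byte 1: (10 ^ fc) ^ 72 = ec ^ 72 = 9e
byte 2: (b7 ^ c4) ^ 72 = 73 ^ 72 = 01
byte 3: (a5 ^ 66) ^ 6f = c3 ^ 6f = ac
byte 4: (51 ^ 1f) ^ 72 = 4e ^ 72 = 3c
byte 5: (7e ^ 12) ^ 20 = 6c ^ 20 = 4c
byte 6: (3e ^ 37) ^ 74 = 09 ^ 74 = 7d
byte 7: (50 ^ fa) ^ 68 = aa ^ 68 = c2
byte 8: (54 ^ 5b) ^ 65 = 0f ^ 65 = 6a

6f 9e 01 ac 3c 4c 7d c2 6a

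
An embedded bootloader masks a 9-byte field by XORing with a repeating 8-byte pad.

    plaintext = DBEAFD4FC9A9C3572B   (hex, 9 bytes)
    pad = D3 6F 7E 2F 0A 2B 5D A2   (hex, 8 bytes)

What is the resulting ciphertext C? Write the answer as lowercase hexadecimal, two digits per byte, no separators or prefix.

The 8-byte key repeats, so the effective keystream is d3 6f 7e 2f 0a 2b 5d a2 d3.
byte 0: 219 ⊕ 211 =   8
byte 1: 234 ⊕ 111 = 133
byte 2: 253 ⊕ 126 = 131
byte 3:  79 ⊕  47 =  96
byte 4: 201 ⊕  10 = 195
byte 5: 169 ⊕  43 = 130
byte 6: 195 ⊕  93 = 158
byte 7:  87 ⊕ 162 = 245
byte 8:  43 ⊕ 211 = 248

08858360c3829ef5f8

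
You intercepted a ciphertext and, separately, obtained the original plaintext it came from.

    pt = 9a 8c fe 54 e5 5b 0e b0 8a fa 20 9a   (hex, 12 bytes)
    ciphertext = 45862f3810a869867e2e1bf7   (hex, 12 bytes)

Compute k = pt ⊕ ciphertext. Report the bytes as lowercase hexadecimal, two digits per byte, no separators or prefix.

df0ad16cf5f36736f4d43b6d

Since ciphertext = pt ⊕ k, XORing both sides with pt gives k = pt ⊕ ciphertext.
byte 0: 9a ^ 45 = df
byte 1: 8c ^ 86 = 0a
byte 2: fe ^ 2f = d1
byte 3: 54 ^ 38 = 6c
byte 4: e5 ^ 10 = f5
byte 5: 5b ^ a8 = f3
byte 6: 0e ^ 69 = 67
byte 7: b0 ^ 86 = 36
byte 8: 8a ^ 7e = f4
byte 9: fa ^ 2e = d4
byte 10: 20 ^ 1b = 3b
byte 11: 9a ^ f7 = 6d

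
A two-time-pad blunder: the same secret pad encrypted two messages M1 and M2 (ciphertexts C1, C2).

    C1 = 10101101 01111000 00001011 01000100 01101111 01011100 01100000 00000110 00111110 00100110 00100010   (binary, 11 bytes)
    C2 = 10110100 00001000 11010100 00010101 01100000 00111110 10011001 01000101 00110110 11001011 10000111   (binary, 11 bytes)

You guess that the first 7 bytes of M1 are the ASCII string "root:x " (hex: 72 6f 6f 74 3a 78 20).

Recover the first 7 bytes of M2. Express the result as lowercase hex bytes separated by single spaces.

6b 1f b0 25 35 1a d9

First, C1 ⊕ C2 = (M1 ⊕ K) ⊕ (M2 ⊕ K) = M1 ⊕ M2, so the key drops out. Then M2 = (M1 ⊕ M2) ⊕ M1 over the first 7 bytes.
byte 0: (ad xor b4) xor 72 = 19 xor 72 = 6b
byte 1: (78 xor 08) xor 6f = 70 xor 6f = 1f
byte 2: (0b xor d4) xor 6f = df xor 6f = b0
byte 3: (44 xor 15) xor 74 = 51 xor 74 = 25
byte 4: (6f xor 60) xor 3a = 0f xor 3a = 35
byte 5: (5c xor 3e) xor 78 = 62 xor 78 = 1a
byte 6: (60 xor 99) xor 20 = f9 xor 20 = d9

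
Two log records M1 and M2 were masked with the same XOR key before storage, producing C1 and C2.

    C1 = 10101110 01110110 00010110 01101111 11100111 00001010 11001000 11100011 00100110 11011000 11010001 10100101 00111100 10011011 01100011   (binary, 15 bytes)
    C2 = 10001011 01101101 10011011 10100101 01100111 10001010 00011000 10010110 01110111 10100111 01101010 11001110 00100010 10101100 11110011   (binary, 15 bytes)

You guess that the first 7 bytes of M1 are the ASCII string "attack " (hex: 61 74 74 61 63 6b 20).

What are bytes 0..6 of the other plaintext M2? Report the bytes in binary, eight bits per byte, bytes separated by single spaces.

01000100 01101111 11111001 10101011 11100011 11101011 11110000

First, C1 ⊕ C2 = (M1 ⊕ K) ⊕ (M2 ⊕ K) = M1 ⊕ M2, so the key drops out. Then M2 = (M1 ⊕ M2) ⊕ M1 over the first 7 bytes.
byte 0: (ae ⊕ 8b) ⊕ 61 = 25 ⊕ 61 = 44
byte 1: (76 ⊕ 6d) ⊕ 74 = 1b ⊕ 74 = 6f
byte 2: (16 ⊕ 9b) ⊕ 74 = 8d ⊕ 74 = f9
byte 3: (6f ⊕ a5) ⊕ 61 = ca ⊕ 61 = ab
byte 4: (e7 ⊕ 67) ⊕ 63 = 80 ⊕ 63 = e3
byte 5: (0a ⊕ 8a) ⊕ 6b = 80 ⊕ 6b = eb
byte 6: (c8 ⊕ 18) ⊕ 20 = d0 ⊕ 20 = f0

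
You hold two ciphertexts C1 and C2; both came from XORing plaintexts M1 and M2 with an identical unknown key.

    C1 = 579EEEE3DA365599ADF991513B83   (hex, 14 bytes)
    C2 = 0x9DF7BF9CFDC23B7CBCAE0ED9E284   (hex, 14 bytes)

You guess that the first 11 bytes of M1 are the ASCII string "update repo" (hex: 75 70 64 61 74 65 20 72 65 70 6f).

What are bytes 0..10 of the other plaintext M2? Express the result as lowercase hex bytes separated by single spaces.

First, C1 ⊕ C2 = (M1 ⊕ K) ⊕ (M2 ⊕ K) = M1 ⊕ M2, so the key drops out. Then M2 = (M1 ⊕ M2) ⊕ M1 over the first 11 bytes.
byte 0: (57 ^ 9d) ^ 75 = ca ^ 75 = bf
byte 1: (9e ^ f7) ^ 70 = 69 ^ 70 = 19
byte 2: (ee ^ bf) ^ 64 = 51 ^ 64 = 35
byte 3: (e3 ^ 9c) ^ 61 = 7f ^ 61 = 1e
byte 4: (da ^ fd) ^ 74 = 27 ^ 74 = 53
byte 5: (36 ^ c2) ^ 65 = f4 ^ 65 = 91
byte 6: (55 ^ 3b) ^ 20 = 6e ^ 20 = 4e
byte 7: (99 ^ 7c) ^ 72 = e5 ^ 72 = 97
byte 8: (ad ^ bc) ^ 65 = 11 ^ 65 = 74
byte 9: (f9 ^ ae) ^ 70 = 57 ^ 70 = 27
byte 10: (91 ^ 0e) ^ 6f = 9f ^ 6f = f0

bf 19 35 1e 53 91 4e 97 74 27 f0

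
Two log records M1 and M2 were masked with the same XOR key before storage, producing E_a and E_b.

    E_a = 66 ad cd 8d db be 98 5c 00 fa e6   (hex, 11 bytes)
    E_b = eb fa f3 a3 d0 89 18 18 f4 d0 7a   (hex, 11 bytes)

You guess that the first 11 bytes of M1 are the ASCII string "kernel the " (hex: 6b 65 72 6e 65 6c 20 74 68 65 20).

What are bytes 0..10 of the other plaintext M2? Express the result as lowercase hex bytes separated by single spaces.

First, E_a ⊕ E_b = (M1 ⊕ K) ⊕ (M2 ⊕ K) = M1 ⊕ M2, so the key drops out. Then M2 = (M1 ⊕ M2) ⊕ M1 over the first 11 bytes.
byte 0: (66 xor eb) xor 6b = 8d xor 6b = e6
byte 1: (ad xor fa) xor 65 = 57 xor 65 = 32
byte 2: (cd xor f3) xor 72 = 3e xor 72 = 4c
byte 3: (8d xor a3) xor 6e = 2e xor 6e = 40
byte 4: (db xor d0) xor 65 = 0b xor 65 = 6e
byte 5: (be xor 89) xor 6c = 37 xor 6c = 5b
byte 6: (98 xor 18) xor 20 = 80 xor 20 = a0
byte 7: (5c xor 18) xor 74 = 44 xor 74 = 30
byte 8: (00 xor f4) xor 68 = f4 xor 68 = 9c
byte 9: (fa xor d0) xor 65 = 2a xor 65 = 4f
byte 10: (e6 xor 7a) xor 20 = 9c xor 20 = bc

e6 32 4c 40 6e 5b a0 30 9c 4f bc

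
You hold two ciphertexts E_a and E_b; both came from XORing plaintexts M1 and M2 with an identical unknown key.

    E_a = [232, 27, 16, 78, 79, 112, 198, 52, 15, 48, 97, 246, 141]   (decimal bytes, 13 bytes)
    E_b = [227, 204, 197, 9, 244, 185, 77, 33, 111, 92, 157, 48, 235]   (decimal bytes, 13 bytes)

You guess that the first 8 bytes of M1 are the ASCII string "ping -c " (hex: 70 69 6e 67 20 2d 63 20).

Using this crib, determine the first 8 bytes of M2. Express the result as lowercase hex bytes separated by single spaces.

7b be bb 20 9b e4 e8 35

First, E_a ⊕ E_b = (M1 ⊕ K) ⊕ (M2 ⊕ K) = M1 ⊕ M2, so the key drops out. Then M2 = (M1 ⊕ M2) ⊕ M1 over the first 8 bytes.
byte 0: (e8 XOR e3) XOR 70 = 0b XOR 70 = 7b
byte 1: (1b XOR cc) XOR 69 = d7 XOR 69 = be
byte 2: (10 XOR c5) XOR 6e = d5 XOR 6e = bb
byte 3: (4e XOR 09) XOR 67 = 47 XOR 67 = 20
byte 4: (4f XOR f4) XOR 20 = bb XOR 20 = 9b
byte 5: (70 XOR b9) XOR 2d = c9 XOR 2d = e4
byte 6: (c6 XOR 4d) XOR 63 = 8b XOR 63 = e8
byte 7: (34 XOR 21) XOR 20 = 15 XOR 20 = 35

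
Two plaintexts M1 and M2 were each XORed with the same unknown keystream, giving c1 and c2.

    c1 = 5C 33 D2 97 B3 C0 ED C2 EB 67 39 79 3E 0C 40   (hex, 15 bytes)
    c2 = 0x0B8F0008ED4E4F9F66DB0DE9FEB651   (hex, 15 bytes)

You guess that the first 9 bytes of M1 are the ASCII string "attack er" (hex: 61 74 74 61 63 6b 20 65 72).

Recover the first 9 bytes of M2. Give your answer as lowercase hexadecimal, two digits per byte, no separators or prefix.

36c8a6fe3de58238ff

First, c1 ⊕ c2 = (M1 ⊕ K) ⊕ (M2 ⊕ K) = M1 ⊕ M2, so the key drops out. Then M2 = (M1 ⊕ M2) ⊕ M1 over the first 9 bytes.
byte 0: (5c xor 0b) xor 61 = 57 xor 61 = 36
byte 1: (33 xor 8f) xor 74 = bc xor 74 = c8
byte 2: (d2 xor 00) xor 74 = d2 xor 74 = a6
byte 3: (97 xor 08) xor 61 = 9f xor 61 = fe
byte 4: (b3 xor ed) xor 63 = 5e xor 63 = 3d
byte 5: (c0 xor 4e) xor 6b = 8e xor 6b = e5
byte 6: (ed xor 4f) xor 20 = a2 xor 20 = 82
byte 7: (c2 xor 9f) xor 65 = 5d xor 65 = 38
byte 8: (eb xor 66) xor 72 = 8d xor 72 = ff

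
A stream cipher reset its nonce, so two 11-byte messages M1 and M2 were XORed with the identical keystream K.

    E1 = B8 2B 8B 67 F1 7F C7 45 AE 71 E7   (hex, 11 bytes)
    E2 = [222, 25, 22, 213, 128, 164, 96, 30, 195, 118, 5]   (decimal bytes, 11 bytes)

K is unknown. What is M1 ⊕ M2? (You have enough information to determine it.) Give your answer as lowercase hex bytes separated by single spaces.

E1 ⊕ E2 = (M1 ⊕ K) ⊕ (M2 ⊕ K) = M1 ⊕ M2 — the shared key cancels under XOR.
byte 0: 10111000 XOR 11011110 = 01100110
byte 1: 00101011 XOR 00011001 = 00110010
byte 2: 10001011 XOR 00010110 = 10011101
byte 3: 01100111 XOR 11010101 = 10110010
byte 4: 11110001 XOR 10000000 = 01110001
byte 5: 01111111 XOR 10100100 = 11011011
byte 6: 11000111 XOR 01100000 = 10100111
byte 7: 01000101 XOR 00011110 = 01011011
byte 8: 10101110 XOR 11000011 = 01101101
byte 9: 01110001 XOR 01110110 = 00000111
byte 10: 11100111 XOR 00000101 = 11100010

66 32 9d b2 71 db a7 5b 6d 07 e2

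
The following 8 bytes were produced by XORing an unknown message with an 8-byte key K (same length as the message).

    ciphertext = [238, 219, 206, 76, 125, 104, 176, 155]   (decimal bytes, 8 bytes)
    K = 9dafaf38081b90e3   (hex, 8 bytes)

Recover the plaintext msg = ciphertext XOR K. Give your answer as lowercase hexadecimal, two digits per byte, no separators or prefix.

7374617475732078

ee ⊕ 9d = 73
db ⊕ af = 74
ce ⊕ af = 61
4c ⊕ 38 = 74
7d ⊕ 08 = 75
68 ⊕ 1b = 73
b0 ⊕ 90 = 20
9b ⊕ e3 = 78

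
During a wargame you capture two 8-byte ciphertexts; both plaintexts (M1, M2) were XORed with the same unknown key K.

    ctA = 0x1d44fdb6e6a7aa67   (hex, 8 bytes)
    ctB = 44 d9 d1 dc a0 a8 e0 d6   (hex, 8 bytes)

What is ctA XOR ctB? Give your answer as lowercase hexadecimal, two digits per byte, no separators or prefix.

599d2c6a460f4ab1

ctA ⊕ ctB = (M1 ⊕ K) ⊕ (M2 ⊕ K) = M1 ⊕ M2 — the shared key cancels under XOR.
byte 0: 00011101 ^ 01000100 = 01011001
byte 1: 01000100 ^ 11011001 = 10011101
byte 2: 11111101 ^ 11010001 = 00101100
byte 3: 10110110 ^ 11011100 = 01101010
byte 4: 11100110 ^ 10100000 = 01000110
byte 5: 10100111 ^ 10101000 = 00001111
byte 6: 10101010 ^ 11100000 = 01001010
byte 7: 01100111 ^ 11010110 = 10110001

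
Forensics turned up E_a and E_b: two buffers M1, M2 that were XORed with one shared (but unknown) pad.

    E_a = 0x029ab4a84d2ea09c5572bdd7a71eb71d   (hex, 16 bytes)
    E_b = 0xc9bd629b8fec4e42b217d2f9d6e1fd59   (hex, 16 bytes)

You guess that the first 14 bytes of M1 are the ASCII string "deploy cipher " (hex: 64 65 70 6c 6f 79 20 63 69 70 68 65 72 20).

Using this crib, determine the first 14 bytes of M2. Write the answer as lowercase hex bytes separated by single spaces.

af 42 a6 5f ad bb ce bd 8e 15 07 4b 03 df

First, E_a ⊕ E_b = (M1 ⊕ K) ⊕ (M2 ⊕ K) = M1 ⊕ M2, so the key drops out. Then M2 = (M1 ⊕ M2) ⊕ M1 over the first 14 bytes.
byte 0: (02 ⊕ c9) ⊕ 64 = cb ⊕ 64 = af
byte 1: (9a ⊕ bd) ⊕ 65 = 27 ⊕ 65 = 42
byte 2: (b4 ⊕ 62) ⊕ 70 = d6 ⊕ 70 = a6
byte 3: (a8 ⊕ 9b) ⊕ 6c = 33 ⊕ 6c = 5f
byte 4: (4d ⊕ 8f) ⊕ 6f = c2 ⊕ 6f = ad
byte 5: (2e ⊕ ec) ⊕ 79 = c2 ⊕ 79 = bb
byte 6: (a0 ⊕ 4e) ⊕ 20 = ee ⊕ 20 = ce
byte 7: (9c ⊕ 42) ⊕ 63 = de ⊕ 63 = bd
byte 8: (55 ⊕ b2) ⊕ 69 = e7 ⊕ 69 = 8e
byte 9: (72 ⊕ 17) ⊕ 70 = 65 ⊕ 70 = 15
byte 10: (bd ⊕ d2) ⊕ 68 = 6f ⊕ 68 = 07
byte 11: (d7 ⊕ f9) ⊕ 65 = 2e ⊕ 65 = 4b
byte 12: (a7 ⊕ d6) ⊕ 72 = 71 ⊕ 72 = 03
byte 13: (1e ⊕ e1) ⊕ 20 = ff ⊕ 20 = df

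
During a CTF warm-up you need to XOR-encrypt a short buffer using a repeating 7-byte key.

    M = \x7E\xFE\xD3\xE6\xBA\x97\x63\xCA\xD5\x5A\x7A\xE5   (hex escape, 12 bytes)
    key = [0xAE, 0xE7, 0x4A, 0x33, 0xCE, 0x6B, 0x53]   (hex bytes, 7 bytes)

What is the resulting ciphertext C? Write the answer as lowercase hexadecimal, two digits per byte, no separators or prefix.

The 7-byte key repeats, so the effective keystream is ae e7 4a 33 ce 6b 53 ae e7 4a 33 ce.
byte 0: 7e xor ae = d0
byte 1: fe xor e7 = 19
byte 2: d3 xor 4a = 99
byte 3: e6 xor 33 = d5
byte 4: ba xor ce = 74
byte 5: 97 xor 6b = fc
byte 6: 63 xor 53 = 30
byte 7: ca xor ae = 64
byte 8: d5 xor e7 = 32
byte 9: 5a xor 4a = 10
byte 10: 7a xor 33 = 49
byte 11: e5 xor ce = 2b

d01999d574fc30643210492b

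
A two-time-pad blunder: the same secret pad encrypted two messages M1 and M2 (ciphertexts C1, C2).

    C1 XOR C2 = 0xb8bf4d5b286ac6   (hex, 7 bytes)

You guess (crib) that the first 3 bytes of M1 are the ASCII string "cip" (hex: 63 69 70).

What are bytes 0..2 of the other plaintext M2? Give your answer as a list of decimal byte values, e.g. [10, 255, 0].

Since C1 ⊕ C2 = M1 ⊕ M2, XORing with the guessed M1 bytes yields the corresponding M2 bytes: M2 = (C1 ⊕ C2) ⊕ M1.
10111000 XOR 01100011 = 11011011
10111111 XOR 01101001 = 11010110
01001101 XOR 01110000 = 00111101

[219, 214, 61]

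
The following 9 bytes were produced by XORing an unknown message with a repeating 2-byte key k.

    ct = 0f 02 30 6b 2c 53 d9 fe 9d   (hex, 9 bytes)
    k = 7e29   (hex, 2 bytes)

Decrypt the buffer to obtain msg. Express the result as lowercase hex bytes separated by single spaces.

71 2b 4e 42 52 7a a7 d7 e3

The 2-byte key repeats, so the effective keystream is 7e 29 7e 29 7e 29 7e 29 7e.
byte 0: 0f ⊕ 7e = 71
byte 1: 02 ⊕ 29 = 2b
byte 2: 30 ⊕ 7e = 4e
byte 3: 6b ⊕ 29 = 42
byte 4: 2c ⊕ 7e = 52
byte 5: 53 ⊕ 29 = 7a
byte 6: d9 ⊕ 7e = a7
byte 7: fe ⊕ 29 = d7
byte 8: 9d ⊕ 7e = e3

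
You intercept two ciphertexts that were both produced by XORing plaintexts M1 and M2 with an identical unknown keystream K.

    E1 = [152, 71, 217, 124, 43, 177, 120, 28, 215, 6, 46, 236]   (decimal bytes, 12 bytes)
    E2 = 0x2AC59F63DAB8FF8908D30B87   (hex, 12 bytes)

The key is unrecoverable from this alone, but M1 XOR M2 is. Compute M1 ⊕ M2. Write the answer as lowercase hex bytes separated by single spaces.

b2 82 46 1f f1 09 87 95 df d5 25 6b

E1 ⊕ E2 = (M1 ⊕ K) ⊕ (M2 ⊕ K) = M1 ⊕ M2 — the shared key cancels under XOR.
98 ⊕ 2a = b2
47 ⊕ c5 = 82
d9 ⊕ 9f = 46
7c ⊕ 63 = 1f
2b ⊕ da = f1
b1 ⊕ b8 = 09
78 ⊕ ff = 87
1c ⊕ 89 = 95
d7 ⊕ 08 = df
06 ⊕ d3 = d5
2e ⊕ 0b = 25
ec ⊕ 87 = 6b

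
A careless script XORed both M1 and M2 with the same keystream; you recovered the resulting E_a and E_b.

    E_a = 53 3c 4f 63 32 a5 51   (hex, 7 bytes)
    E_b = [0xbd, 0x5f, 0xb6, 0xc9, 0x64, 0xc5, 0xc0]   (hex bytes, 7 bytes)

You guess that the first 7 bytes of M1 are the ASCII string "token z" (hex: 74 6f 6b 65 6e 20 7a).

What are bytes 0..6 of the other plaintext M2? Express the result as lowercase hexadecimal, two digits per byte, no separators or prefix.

First, E_a ⊕ E_b = (M1 ⊕ K) ⊕ (M2 ⊕ K) = M1 ⊕ M2, so the key drops out. Then M2 = (M1 ⊕ M2) ⊕ M1 over the first 7 bytes.
byte 0: (53 ^ bd) ^ 74 = ee ^ 74 = 9a
byte 1: (3c ^ 5f) ^ 6f = 63 ^ 6f = 0c
byte 2: (4f ^ b6) ^ 6b = f9 ^ 6b = 92
byte 3: (63 ^ c9) ^ 65 = aa ^ 65 = cf
byte 4: (32 ^ 64) ^ 6e = 56 ^ 6e = 38
byte 5: (a5 ^ c5) ^ 20 = 60 ^ 20 = 40
byte 6: (51 ^ c0) ^ 7a = 91 ^ 7a = eb

9a0c92cf3840eb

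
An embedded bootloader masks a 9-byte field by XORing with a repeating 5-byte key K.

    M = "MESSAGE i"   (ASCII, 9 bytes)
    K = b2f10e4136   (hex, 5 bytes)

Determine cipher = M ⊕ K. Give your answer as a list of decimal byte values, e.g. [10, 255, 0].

[255, 180, 93, 18, 119, 245, 180, 46, 40]

The 5-byte key repeats, so the effective keystream is b2 f1 0e 41 36 b2 f1 0e 41.
byte 0:  77 xor 178 = 255
byte 1:  69 xor 241 = 180
byte 2:  83 xor  14 =  93
byte 3:  83 xor  65 =  18
byte 4:  65 xor  54 = 119
byte 5:  71 xor 178 = 245
byte 6:  69 xor 241 = 180
byte 7:  32 xor  14 =  46
byte 8: 105 xor  65 =  40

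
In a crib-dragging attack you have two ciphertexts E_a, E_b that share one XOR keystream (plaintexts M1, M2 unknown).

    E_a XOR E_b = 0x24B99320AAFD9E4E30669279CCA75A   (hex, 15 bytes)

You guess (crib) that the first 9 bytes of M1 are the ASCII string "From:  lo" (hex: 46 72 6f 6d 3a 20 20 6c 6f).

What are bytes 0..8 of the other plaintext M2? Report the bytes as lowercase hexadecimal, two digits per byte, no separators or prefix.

Since E_a ⊕ E_b = M1 ⊕ M2, XORing with the guessed M1 bytes yields the corresponding M2 bytes: M2 = (E_a ⊕ E_b) ⊕ M1.
24 XOR 46 = 62
b9 XOR 72 = cb
93 XOR 6f = fc
20 XOR 6d = 4d
aa XOR 3a = 90
fd XOR 20 = dd
9e XOR 20 = be
4e XOR 6c = 22
30 XOR 6f = 5f

62cbfc4d90ddbe225f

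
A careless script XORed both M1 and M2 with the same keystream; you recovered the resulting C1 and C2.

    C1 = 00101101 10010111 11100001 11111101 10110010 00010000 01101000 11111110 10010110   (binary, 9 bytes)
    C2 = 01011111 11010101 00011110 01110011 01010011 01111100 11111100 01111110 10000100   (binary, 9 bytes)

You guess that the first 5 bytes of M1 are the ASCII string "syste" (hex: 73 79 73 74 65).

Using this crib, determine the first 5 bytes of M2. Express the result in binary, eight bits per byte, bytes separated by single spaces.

First, C1 ⊕ C2 = (M1 ⊕ K) ⊕ (M2 ⊕ K) = M1 ⊕ M2, so the key drops out. Then M2 = (M1 ⊕ M2) ⊕ M1 over the first 5 bytes.
byte 0: (2d XOR 5f) XOR 73 = 72 XOR 73 = 01
byte 1: (97 XOR d5) XOR 79 = 42 XOR 79 = 3b
byte 2: (e1 XOR 1e) XOR 73 = ff XOR 73 = 8c
byte 3: (fd XOR 73) XOR 74 = 8e XOR 74 = fa
byte 4: (b2 XOR 53) XOR 65 = e1 XOR 65 = 84

00000001 00111011 10001100 11111010 10000100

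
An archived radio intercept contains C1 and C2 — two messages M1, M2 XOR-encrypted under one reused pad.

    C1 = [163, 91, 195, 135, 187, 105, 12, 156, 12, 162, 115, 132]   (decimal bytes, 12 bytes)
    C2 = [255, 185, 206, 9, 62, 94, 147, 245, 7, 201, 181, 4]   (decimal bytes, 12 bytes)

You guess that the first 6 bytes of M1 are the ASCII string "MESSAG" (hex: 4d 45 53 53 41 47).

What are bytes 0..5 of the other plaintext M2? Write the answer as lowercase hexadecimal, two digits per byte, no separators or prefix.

11a75eddc470

First, C1 ⊕ C2 = (M1 ⊕ K) ⊕ (M2 ⊕ K) = M1 ⊕ M2, so the key drops out. Then M2 = (M1 ⊕ M2) ⊕ M1 over the first 6 bytes.
byte 0: (a3 ⊕ ff) ⊕ 4d = 5c ⊕ 4d = 11
byte 1: (5b ⊕ b9) ⊕ 45 = e2 ⊕ 45 = a7
byte 2: (c3 ⊕ ce) ⊕ 53 = 0d ⊕ 53 = 5e
byte 3: (87 ⊕ 09) ⊕ 53 = 8e ⊕ 53 = dd
byte 4: (bb ⊕ 3e) ⊕ 41 = 85 ⊕ 41 = c4
byte 5: (69 ⊕ 5e) ⊕ 47 = 37 ⊕ 47 = 70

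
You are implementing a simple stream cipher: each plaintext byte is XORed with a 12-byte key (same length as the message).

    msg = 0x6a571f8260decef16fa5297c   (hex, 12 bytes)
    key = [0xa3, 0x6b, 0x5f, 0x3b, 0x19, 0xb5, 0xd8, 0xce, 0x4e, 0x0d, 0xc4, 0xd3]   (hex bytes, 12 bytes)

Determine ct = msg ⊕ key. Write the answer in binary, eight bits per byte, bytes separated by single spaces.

XOR is its own inverse, so applying the key byte-wise gives the result directly.
6a XOR a3 = c9
57 XOR 6b = 3c
1f XOR 5f = 40
82 XOR 3b = b9
60 XOR 19 = 79
de XOR b5 = 6b
ce XOR d8 = 16
f1 XOR ce = 3f
6f XOR 4e = 21
a5 XOR 0d = a8
29 XOR c4 = ed
7c XOR d3 = af

11001001 00111100 01000000 10111001 01111001 01101011 00010110 00111111 00100001 10101000 11101101 10101111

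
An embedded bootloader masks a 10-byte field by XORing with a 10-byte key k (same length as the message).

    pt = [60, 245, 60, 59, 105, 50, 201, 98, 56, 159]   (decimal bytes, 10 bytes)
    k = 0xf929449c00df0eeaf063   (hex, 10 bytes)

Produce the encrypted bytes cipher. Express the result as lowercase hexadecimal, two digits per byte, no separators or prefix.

c5dc78a769edc788c8fc

XOR is its own inverse, so applying the key byte-wise gives the result directly.
byte 0: 3c XOR f9 = c5
byte 1: f5 XOR 29 = dc
byte 2: 3c XOR 44 = 78
byte 3: 3b XOR 9c = a7
byte 4: 69 XOR 00 = 69
byte 5: 32 XOR df = ed
byte 6: c9 XOR 0e = c7
byte 7: 62 XOR ea = 88
byte 8: 38 XOR f0 = c8
byte 9: 9f XOR 63 = fc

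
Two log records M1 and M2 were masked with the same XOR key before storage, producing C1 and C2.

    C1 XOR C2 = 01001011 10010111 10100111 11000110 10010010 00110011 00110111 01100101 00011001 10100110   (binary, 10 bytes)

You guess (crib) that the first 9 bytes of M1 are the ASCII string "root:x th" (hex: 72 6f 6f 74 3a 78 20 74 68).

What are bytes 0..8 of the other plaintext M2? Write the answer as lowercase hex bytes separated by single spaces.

39 f8 c8 b2 a8 4b 17 11 71

Since C1 ⊕ C2 = M1 ⊕ M2, XORing with the guessed M1 bytes yields the corresponding M2 bytes: M2 = (C1 ⊕ C2) ⊕ M1.
byte 0: 4b xor 72 = 39
byte 1: 97 xor 6f = f8
byte 2: a7 xor 6f = c8
byte 3: c6 xor 74 = b2
byte 4: 92 xor 3a = a8
byte 5: 33 xor 78 = 4b
byte 6: 37 xor 20 = 17
byte 7: 65 xor 74 = 11
byte 8: 19 xor 68 = 71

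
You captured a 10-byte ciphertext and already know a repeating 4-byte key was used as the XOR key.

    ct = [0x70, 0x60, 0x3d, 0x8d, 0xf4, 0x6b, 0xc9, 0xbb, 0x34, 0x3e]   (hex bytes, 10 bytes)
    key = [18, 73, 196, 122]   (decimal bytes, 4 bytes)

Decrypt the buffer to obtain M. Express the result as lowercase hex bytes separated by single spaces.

62 29 f9 f7 e6 22 0d c1 26 77

The 4-byte key repeats, so the effective keystream is 12 49 c4 7a 12 49 c4 7a 12 49.
byte 0: 70 xor 12 = 62
byte 1: 60 xor 49 = 29
byte 2: 3d xor c4 = f9
byte 3: 8d xor 7a = f7
byte 4: f4 xor 12 = e6
byte 5: 6b xor 49 = 22
byte 6: c9 xor c4 = 0d
byte 7: bb xor 7a = c1
byte 8: 34 xor 12 = 26
byte 9: 3e xor 49 = 77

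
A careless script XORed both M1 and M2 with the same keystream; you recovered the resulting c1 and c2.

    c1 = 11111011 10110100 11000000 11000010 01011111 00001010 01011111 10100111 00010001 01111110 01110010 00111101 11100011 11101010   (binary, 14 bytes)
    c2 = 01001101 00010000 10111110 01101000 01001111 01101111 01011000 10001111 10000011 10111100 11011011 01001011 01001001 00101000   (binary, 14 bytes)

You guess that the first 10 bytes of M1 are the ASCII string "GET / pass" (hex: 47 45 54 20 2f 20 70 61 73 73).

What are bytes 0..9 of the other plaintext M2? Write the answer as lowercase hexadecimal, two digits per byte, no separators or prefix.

f1e12a8a3f457749e1b1

First, c1 ⊕ c2 = (M1 ⊕ K) ⊕ (M2 ⊕ K) = M1 ⊕ M2, so the key drops out. Then M2 = (M1 ⊕ M2) ⊕ M1 over the first 10 bytes.
byte 0: (fb XOR 4d) XOR 47 = b6 XOR 47 = f1
byte 1: (b4 XOR 10) XOR 45 = a4 XOR 45 = e1
byte 2: (c0 XOR be) XOR 54 = 7e XOR 54 = 2a
byte 3: (c2 XOR 68) XOR 20 = aa XOR 20 = 8a
byte 4: (5f XOR 4f) XOR 2f = 10 XOR 2f = 3f
byte 5: (0a XOR 6f) XOR 20 = 65 XOR 20 = 45
byte 6: (5f XOR 58) XOR 70 = 07 XOR 70 = 77
byte 7: (a7 XOR 8f) XOR 61 = 28 XOR 61 = 49
byte 8: (11 XOR 83) XOR 73 = 92 XOR 73 = e1
byte 9: (7e XOR bc) XOR 73 = c2 XOR 73 = b1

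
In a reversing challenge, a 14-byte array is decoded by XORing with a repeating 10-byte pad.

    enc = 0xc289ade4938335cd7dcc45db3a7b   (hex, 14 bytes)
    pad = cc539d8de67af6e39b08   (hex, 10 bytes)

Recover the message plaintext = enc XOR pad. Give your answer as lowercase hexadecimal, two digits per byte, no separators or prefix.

The 10-byte key repeats, so the effective keystream is cc 53 9d 8d e6 7a f6 e3 9b 08 cc 53 9d 8d.
byte 0: 194 XOR 204 =  14
byte 1: 137 XOR  83 = 218
byte 2: 173 XOR 157 =  48
byte 3: 228 XOR 141 = 105
byte 4: 147 XOR 230 = 117
byte 5: 131 XOR 122 = 249
byte 6:  53 XOR 246 = 195
byte 7: 205 XOR 227 =  46
byte 8: 125 XOR 155 = 230
byte 9: 204 XOR   8 = 196
byte 10:  69 XOR 204 = 137
byte 11: 219 XOR  83 = 136
byte 12:  58 XOR 157 = 167
byte 13: 123 XOR 141 = 246

0eda306975f9c32ee6c48988a7f6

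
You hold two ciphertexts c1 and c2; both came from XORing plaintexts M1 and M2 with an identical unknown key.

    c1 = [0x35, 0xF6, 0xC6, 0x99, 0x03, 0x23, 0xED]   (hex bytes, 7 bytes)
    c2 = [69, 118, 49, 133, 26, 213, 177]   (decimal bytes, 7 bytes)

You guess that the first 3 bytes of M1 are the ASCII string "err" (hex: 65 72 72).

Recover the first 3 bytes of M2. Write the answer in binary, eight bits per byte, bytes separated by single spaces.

00010101 11110010 10000101

First, c1 ⊕ c2 = (M1 ⊕ K) ⊕ (M2 ⊕ K) = M1 ⊕ M2, so the key drops out. Then M2 = (M1 ⊕ M2) ⊕ M1 over the first 3 bytes.
byte 0: (35 ⊕ 45) ⊕ 65 = 70 ⊕ 65 = 15
byte 1: (f6 ⊕ 76) ⊕ 72 = 80 ⊕ 72 = f2
byte 2: (c6 ⊕ 31) ⊕ 72 = f7 ⊕ 72 = 85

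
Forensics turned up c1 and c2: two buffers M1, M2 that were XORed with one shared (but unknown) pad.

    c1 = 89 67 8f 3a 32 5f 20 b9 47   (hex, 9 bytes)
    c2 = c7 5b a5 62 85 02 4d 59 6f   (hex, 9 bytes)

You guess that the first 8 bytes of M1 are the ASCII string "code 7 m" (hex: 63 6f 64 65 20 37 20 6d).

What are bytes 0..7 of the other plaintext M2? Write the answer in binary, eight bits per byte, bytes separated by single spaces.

First, c1 ⊕ c2 = (M1 ⊕ K) ⊕ (M2 ⊕ K) = M1 ⊕ M2, so the key drops out. Then M2 = (M1 ⊕ M2) ⊕ M1 over the first 8 bytes.
byte 0: (89 xor c7) xor 63 = 4e xor 63 = 2d
byte 1: (67 xor 5b) xor 6f = 3c xor 6f = 53
byte 2: (8f xor a5) xor 64 = 2a xor 64 = 4e
byte 3: (3a xor 62) xor 65 = 58 xor 65 = 3d
byte 4: (32 xor 85) xor 20 = b7 xor 20 = 97
byte 5: (5f xor 02) xor 37 = 5d xor 37 = 6a
byte 6: (20 xor 4d) xor 20 = 6d xor 20 = 4d
byte 7: (b9 xor 59) xor 6d = e0 xor 6d = 8d

00101101 01010011 01001110 00111101 10010111 01101010 01001101 10001101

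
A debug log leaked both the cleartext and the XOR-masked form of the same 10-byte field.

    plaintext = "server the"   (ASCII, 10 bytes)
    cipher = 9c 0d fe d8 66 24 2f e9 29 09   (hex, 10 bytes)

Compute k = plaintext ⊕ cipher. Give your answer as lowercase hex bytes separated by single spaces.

Since cipher = plaintext ⊕ k, XORing both sides with plaintext gives k = plaintext ⊕ cipher.
115 ⊕ 156 = 239
101 ⊕  13 = 104
114 ⊕ 254 = 140
118 ⊕ 216 = 174
101 ⊕ 102 =   3
114 ⊕  36 =  86
 32 ⊕  47 =  15
116 ⊕ 233 = 157
104 ⊕  41 =  65
101 ⊕   9 = 108

ef 68 8c ae 03 56 0f 9d 41 6c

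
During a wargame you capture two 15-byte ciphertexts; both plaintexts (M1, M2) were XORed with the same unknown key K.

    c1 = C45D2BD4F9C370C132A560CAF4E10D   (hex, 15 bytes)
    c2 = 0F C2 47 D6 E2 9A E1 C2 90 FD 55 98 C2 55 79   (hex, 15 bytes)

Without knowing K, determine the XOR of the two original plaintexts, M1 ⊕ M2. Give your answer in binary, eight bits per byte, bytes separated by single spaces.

c1 ⊕ c2 = (M1 ⊕ K) ⊕ (M2 ⊕ K) = M1 ⊕ M2 — the shared key cancels under XOR.
byte 0: 196 ⊕  15 = 203
byte 1:  93 ⊕ 194 = 159
byte 2:  43 ⊕  71 = 108
byte 3: 212 ⊕ 214 =   2
byte 4: 249 ⊕ 226 =  27
byte 5: 195 ⊕ 154 =  89
byte 6: 112 ⊕ 225 = 145
byte 7: 193 ⊕ 194 =   3
byte 8:  50 ⊕ 144 = 162
byte 9: 165 ⊕ 253 =  88
byte 10:  96 ⊕  85 =  53
byte 11: 202 ⊕ 152 =  82
byte 12: 244 ⊕ 194 =  54
byte 13: 225 ⊕  85 = 180
byte 14:  13 ⊕ 121 = 116

11001011 10011111 01101100 00000010 00011011 01011001 10010001 00000011 10100010 01011000 00110101 01010010 00110110 10110100 01110100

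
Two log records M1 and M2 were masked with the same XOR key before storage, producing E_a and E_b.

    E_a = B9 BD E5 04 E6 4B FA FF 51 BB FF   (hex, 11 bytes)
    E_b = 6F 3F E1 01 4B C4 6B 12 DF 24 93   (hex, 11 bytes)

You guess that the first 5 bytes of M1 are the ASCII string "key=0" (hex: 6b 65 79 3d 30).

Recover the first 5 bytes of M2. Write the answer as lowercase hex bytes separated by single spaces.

bd e7 7d 38 9d

First, E_a ⊕ E_b = (M1 ⊕ K) ⊕ (M2 ⊕ K) = M1 ⊕ M2, so the key drops out. Then M2 = (M1 ⊕ M2) ⊕ M1 over the first 5 bytes.
byte 0: (b9 ⊕ 6f) ⊕ 6b = d6 ⊕ 6b = bd
byte 1: (bd ⊕ 3f) ⊕ 65 = 82 ⊕ 65 = e7
byte 2: (e5 ⊕ e1) ⊕ 79 = 04 ⊕ 79 = 7d
byte 3: (04 ⊕ 01) ⊕ 3d = 05 ⊕ 3d = 38
byte 4: (e6 ⊕ 4b) ⊕ 30 = ad ⊕ 30 = 9d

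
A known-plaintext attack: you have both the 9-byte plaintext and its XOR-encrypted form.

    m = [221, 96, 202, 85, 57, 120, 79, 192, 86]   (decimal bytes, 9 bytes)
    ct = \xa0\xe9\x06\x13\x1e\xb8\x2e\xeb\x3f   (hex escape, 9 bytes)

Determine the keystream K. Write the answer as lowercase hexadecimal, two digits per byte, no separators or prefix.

7d89cc4627c0612b69

Since ct = m ⊕ K, XORing both sides with m gives K = m ⊕ ct.
dd ^ a0 = 7d
60 ^ e9 = 89
ca ^ 06 = cc
55 ^ 13 = 46
39 ^ 1e = 27
78 ^ b8 = c0
4f ^ 2e = 61
c0 ^ eb = 2b
56 ^ 3f = 69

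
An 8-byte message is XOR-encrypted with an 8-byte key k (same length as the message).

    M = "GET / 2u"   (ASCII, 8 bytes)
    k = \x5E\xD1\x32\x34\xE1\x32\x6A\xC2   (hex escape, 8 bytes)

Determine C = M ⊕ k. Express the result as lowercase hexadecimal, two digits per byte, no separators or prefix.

19946614ce1258b7

XOR is its own inverse, so applying the key byte-wise gives the result directly.
byte 0: 47 XOR 5e = 19
byte 1: 45 XOR d1 = 94
byte 2: 54 XOR 32 = 66
byte 3: 20 XOR 34 = 14
byte 4: 2f XOR e1 = ce
byte 5: 20 XOR 32 = 12
byte 6: 32 XOR 6a = 58
byte 7: 75 XOR c2 = b7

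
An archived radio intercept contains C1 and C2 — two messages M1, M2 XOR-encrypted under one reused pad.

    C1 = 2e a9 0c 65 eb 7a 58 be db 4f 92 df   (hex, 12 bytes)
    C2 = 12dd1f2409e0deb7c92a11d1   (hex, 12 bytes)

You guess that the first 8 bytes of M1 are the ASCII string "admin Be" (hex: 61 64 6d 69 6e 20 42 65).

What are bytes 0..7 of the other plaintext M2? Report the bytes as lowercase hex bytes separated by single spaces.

5d 10 7e 28 8c ba c4 6c

First, C1 ⊕ C2 = (M1 ⊕ K) ⊕ (M2 ⊕ K) = M1 ⊕ M2, so the key drops out. Then M2 = (M1 ⊕ M2) ⊕ M1 over the first 8 bytes.
byte 0: (2e XOR 12) XOR 61 = 3c XOR 61 = 5d
byte 1: (a9 XOR dd) XOR 64 = 74 XOR 64 = 10
byte 2: (0c XOR 1f) XOR 6d = 13 XOR 6d = 7e
byte 3: (65 XOR 24) XOR 69 = 41 XOR 69 = 28
byte 4: (eb XOR 09) XOR 6e = e2 XOR 6e = 8c
byte 5: (7a XOR e0) XOR 20 = 9a XOR 20 = ba
byte 6: (58 XOR de) XOR 42 = 86 XOR 42 = c4
byte 7: (be XOR b7) XOR 65 = 09 XOR 65 = 6c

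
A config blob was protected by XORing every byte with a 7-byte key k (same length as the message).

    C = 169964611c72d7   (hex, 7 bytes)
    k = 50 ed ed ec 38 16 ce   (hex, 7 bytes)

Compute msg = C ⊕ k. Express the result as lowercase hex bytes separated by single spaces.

46 74 89 8d 24 64 19

XOR is its own inverse, so applying the key byte-wise gives the result directly.
byte 0: 16 XOR 50 = 46
byte 1: 99 XOR ed = 74
byte 2: 64 XOR ed = 89
byte 3: 61 XOR ec = 8d
byte 4: 1c XOR 38 = 24
byte 5: 72 XOR 16 = 64
byte 6: d7 XOR ce = 19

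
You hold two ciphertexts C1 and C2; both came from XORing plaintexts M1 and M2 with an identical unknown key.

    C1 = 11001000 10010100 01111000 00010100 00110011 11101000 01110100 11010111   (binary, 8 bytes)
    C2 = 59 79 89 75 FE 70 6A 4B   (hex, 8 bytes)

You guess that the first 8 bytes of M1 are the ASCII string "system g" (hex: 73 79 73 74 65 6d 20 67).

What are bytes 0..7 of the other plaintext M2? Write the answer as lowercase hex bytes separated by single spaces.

First, C1 ⊕ C2 = (M1 ⊕ K) ⊕ (M2 ⊕ K) = M1 ⊕ M2, so the key drops out. Then M2 = (M1 ⊕ M2) ⊕ M1 over the first 8 bytes.
byte 0: (c8 xor 59) xor 73 = 91 xor 73 = e2
byte 1: (94 xor 79) xor 79 = ed xor 79 = 94
byte 2: (78 xor 89) xor 73 = f1 xor 73 = 82
byte 3: (14 xor 75) xor 74 = 61 xor 74 = 15
byte 4: (33 xor fe) xor 65 = cd xor 65 = a8
byte 5: (e8 xor 70) xor 6d = 98 xor 6d = f5
byte 6: (74 xor 6a) xor 20 = 1e xor 20 = 3e
byte 7: (d7 xor 4b) xor 67 = 9c xor 67 = fb

e2 94 82 15 a8 f5 3e fb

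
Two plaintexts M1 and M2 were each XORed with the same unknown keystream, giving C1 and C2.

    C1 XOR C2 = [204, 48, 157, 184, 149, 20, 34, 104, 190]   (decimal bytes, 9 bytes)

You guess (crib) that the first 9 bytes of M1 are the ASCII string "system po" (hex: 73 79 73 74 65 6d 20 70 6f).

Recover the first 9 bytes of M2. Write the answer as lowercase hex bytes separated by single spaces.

Since C1 ⊕ C2 = M1 ⊕ M2, XORing with the guessed M1 bytes yields the corresponding M2 bytes: M2 = (C1 ⊕ C2) ⊕ M1.
204 ⊕ 115 = 191
 48 ⊕ 121 =  73
157 ⊕ 115 = 238
184 ⊕ 116 = 204
149 ⊕ 101 = 240
 20 ⊕ 109 = 121
 34 ⊕  32 =   2
104 ⊕ 112 =  24
190 ⊕ 111 = 209

bf 49 ee cc f0 79 02 18 d1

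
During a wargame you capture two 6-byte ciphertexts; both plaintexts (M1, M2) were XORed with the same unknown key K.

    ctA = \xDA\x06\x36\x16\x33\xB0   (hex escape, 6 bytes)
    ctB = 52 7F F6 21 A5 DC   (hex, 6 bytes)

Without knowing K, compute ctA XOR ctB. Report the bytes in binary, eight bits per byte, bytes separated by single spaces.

10001000 01111001 11000000 00110111 10010110 01101100

ctA ⊕ ctB = (M1 ⊕ K) ⊕ (M2 ⊕ K) = M1 ⊕ M2 — the shared key cancels under XOR.
byte 0: da XOR 52 = 88
byte 1: 06 XOR 7f = 79
byte 2: 36 XOR f6 = c0
byte 3: 16 XOR 21 = 37
byte 4: 33 XOR a5 = 96
byte 5: b0 XOR dc = 6c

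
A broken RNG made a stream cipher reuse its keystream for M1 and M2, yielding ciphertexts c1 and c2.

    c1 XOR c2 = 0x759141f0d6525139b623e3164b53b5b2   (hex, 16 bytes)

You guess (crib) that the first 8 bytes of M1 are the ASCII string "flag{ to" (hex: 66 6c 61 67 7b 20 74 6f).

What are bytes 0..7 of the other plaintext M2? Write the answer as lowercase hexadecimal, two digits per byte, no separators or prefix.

13fd2097ad722556

Since c1 ⊕ c2 = M1 ⊕ M2, XORing with the guessed M1 bytes yields the corresponding M2 bytes: M2 = (c1 ⊕ c2) ⊕ M1.
75 xor 66 = 13
91 xor 6c = fd
41 xor 61 = 20
f0 xor 67 = 97
d6 xor 7b = ad
52 xor 20 = 72
51 xor 74 = 25
39 xor 6f = 56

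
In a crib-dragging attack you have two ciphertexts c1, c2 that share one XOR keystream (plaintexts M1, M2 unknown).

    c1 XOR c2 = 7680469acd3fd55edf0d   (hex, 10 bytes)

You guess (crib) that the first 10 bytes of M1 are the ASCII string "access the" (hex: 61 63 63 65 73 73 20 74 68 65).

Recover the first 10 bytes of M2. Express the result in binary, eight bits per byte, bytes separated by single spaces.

00010111 11100011 00100101 11111111 10111110 01001100 11110101 00101010 10110111 01101000

Since c1 ⊕ c2 = M1 ⊕ M2, XORing with the guessed M1 bytes yields the corresponding M2 bytes: M2 = (c1 ⊕ c2) ⊕ M1.
byte 0: 76 XOR 61 = 17
byte 1: 80 XOR 63 = e3
byte 2: 46 XOR 63 = 25
byte 3: 9a XOR 65 = ff
byte 4: cd XOR 73 = be
byte 5: 3f XOR 73 = 4c
byte 6: d5 XOR 20 = f5
byte 7: 5e XOR 74 = 2a
byte 8: df XOR 68 = b7
byte 9: 0d XOR 65 = 68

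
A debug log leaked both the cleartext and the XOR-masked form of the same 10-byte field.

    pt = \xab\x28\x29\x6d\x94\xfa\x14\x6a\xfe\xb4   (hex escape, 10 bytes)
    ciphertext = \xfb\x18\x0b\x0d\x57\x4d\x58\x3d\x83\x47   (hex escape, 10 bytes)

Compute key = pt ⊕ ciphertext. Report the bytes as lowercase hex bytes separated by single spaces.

50 30 22 60 c3 b7 4c 57 7d f3

Since ciphertext = pt ⊕ key, XORing both sides with pt gives key = pt ⊕ ciphertext.
171 xor 251 =  80
 40 xor  24 =  48
 41 xor  11 =  34
109 xor  13 =  96
148 xor  87 = 195
250 xor  77 = 183
 20 xor  88 =  76
106 xor  61 =  87
254 xor 131 = 125
180 xor  71 = 243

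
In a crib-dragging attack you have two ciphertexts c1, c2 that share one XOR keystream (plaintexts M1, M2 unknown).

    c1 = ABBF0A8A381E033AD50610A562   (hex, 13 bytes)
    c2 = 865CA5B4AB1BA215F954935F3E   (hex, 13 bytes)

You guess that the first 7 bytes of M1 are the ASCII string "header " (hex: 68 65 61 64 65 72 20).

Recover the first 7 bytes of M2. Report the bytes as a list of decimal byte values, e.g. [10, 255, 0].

[69, 134, 206, 90, 246, 119, 129]

First, c1 ⊕ c2 = (M1 ⊕ K) ⊕ (M2 ⊕ K) = M1 ⊕ M2, so the key drops out. Then M2 = (M1 ⊕ M2) ⊕ M1 over the first 7 bytes.
byte 0: (ab ^ 86) ^ 68 = 2d ^ 68 = 45
byte 1: (bf ^ 5c) ^ 65 = e3 ^ 65 = 86
byte 2: (0a ^ a5) ^ 61 = af ^ 61 = ce
byte 3: (8a ^ b4) ^ 64 = 3e ^ 64 = 5a
byte 4: (38 ^ ab) ^ 65 = 93 ^ 65 = f6
byte 5: (1e ^ 1b) ^ 72 = 05 ^ 72 = 77
byte 6: (03 ^ a2) ^ 20 = a1 ^ 20 = 81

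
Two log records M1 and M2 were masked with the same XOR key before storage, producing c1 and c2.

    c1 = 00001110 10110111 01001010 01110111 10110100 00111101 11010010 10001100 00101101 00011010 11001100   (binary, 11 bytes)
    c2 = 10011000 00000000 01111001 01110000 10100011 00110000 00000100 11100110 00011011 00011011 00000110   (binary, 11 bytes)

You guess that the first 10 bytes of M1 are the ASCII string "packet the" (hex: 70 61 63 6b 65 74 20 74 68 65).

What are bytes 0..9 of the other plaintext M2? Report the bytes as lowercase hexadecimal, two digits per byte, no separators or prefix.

e6d6506c7279f61e5e64

First, c1 ⊕ c2 = (M1 ⊕ K) ⊕ (M2 ⊕ K) = M1 ⊕ M2, so the key drops out. Then M2 = (M1 ⊕ M2) ⊕ M1 over the first 10 bytes.
byte 0: (0e ⊕ 98) ⊕ 70 = 96 ⊕ 70 = e6
byte 1: (b7 ⊕ 00) ⊕ 61 = b7 ⊕ 61 = d6
byte 2: (4a ⊕ 79) ⊕ 63 = 33 ⊕ 63 = 50
byte 3: (77 ⊕ 70) ⊕ 6b = 07 ⊕ 6b = 6c
byte 4: (b4 ⊕ a3) ⊕ 65 = 17 ⊕ 65 = 72
byte 5: (3d ⊕ 30) ⊕ 74 = 0d ⊕ 74 = 79
byte 6: (d2 ⊕ 04) ⊕ 20 = d6 ⊕ 20 = f6
byte 7: (8c ⊕ e6) ⊕ 74 = 6a ⊕ 74 = 1e
byte 8: (2d ⊕ 1b) ⊕ 68 = 36 ⊕ 68 = 5e
byte 9: (1a ⊕ 1b) ⊕ 65 = 01 ⊕ 65 = 64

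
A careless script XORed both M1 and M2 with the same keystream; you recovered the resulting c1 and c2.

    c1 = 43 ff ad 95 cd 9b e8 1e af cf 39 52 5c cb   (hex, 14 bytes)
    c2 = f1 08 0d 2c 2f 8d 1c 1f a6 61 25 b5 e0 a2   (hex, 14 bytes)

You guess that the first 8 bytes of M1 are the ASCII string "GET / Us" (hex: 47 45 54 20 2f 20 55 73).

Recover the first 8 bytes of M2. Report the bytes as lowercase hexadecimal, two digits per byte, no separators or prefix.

f5b2f499cd36a172

First, c1 ⊕ c2 = (M1 ⊕ K) ⊕ (M2 ⊕ K) = M1 ⊕ M2, so the key drops out. Then M2 = (M1 ⊕ M2) ⊕ M1 over the first 8 bytes.
byte 0: (43 ⊕ f1) ⊕ 47 = b2 ⊕ 47 = f5
byte 1: (ff ⊕ 08) ⊕ 45 = f7 ⊕ 45 = b2
byte 2: (ad ⊕ 0d) ⊕ 54 = a0 ⊕ 54 = f4
byte 3: (95 ⊕ 2c) ⊕ 20 = b9 ⊕ 20 = 99
byte 4: (cd ⊕ 2f) ⊕ 2f = e2 ⊕ 2f = cd
byte 5: (9b ⊕ 8d) ⊕ 20 = 16 ⊕ 20 = 36
byte 6: (e8 ⊕ 1c) ⊕ 55 = f4 ⊕ 55 = a1
byte 7: (1e ⊕ 1f) ⊕ 73 = 01 ⊕ 73 = 72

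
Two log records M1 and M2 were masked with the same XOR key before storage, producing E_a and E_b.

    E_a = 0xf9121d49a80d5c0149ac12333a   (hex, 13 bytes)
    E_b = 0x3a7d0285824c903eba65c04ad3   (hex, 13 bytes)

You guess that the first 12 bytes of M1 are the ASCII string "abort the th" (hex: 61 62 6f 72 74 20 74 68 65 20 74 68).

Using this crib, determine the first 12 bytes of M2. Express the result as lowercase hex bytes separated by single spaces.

First, E_a ⊕ E_b = (M1 ⊕ K) ⊕ (M2 ⊕ K) = M1 ⊕ M2, so the key drops out. Then M2 = (M1 ⊕ M2) ⊕ M1 over the first 12 bytes.
byte 0: (f9 XOR 3a) XOR 61 = c3 XOR 61 = a2
byte 1: (12 XOR 7d) XOR 62 = 6f XOR 62 = 0d
byte 2: (1d XOR 02) XOR 6f = 1f XOR 6f = 70
byte 3: (49 XOR 85) XOR 72 = cc XOR 72 = be
byte 4: (a8 XOR 82) XOR 74 = 2a XOR 74 = 5e
byte 5: (0d XOR 4c) XOR 20 = 41 XOR 20 = 61
byte 6: (5c XOR 90) XOR 74 = cc XOR 74 = b8
byte 7: (01 XOR 3e) XOR 68 = 3f XOR 68 = 57
byte 8: (49 XOR ba) XOR 65 = f3 XOR 65 = 96
byte 9: (ac XOR 65) XOR 20 = c9 XOR 20 = e9
byte 10: (12 XOR c0) XOR 74 = d2 XOR 74 = a6
byte 11: (33 XOR 4a) XOR 68 = 79 XOR 68 = 11

a2 0d 70 be 5e 61 b8 57 96 e9 a6 11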